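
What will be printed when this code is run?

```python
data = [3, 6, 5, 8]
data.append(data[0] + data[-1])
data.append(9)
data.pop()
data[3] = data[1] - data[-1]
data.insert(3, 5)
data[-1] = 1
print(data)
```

append data[0]+data[-1] = 3+8 = 11 → [3, 6, 5, 8, 11]
append 9 → [3, 6, 5, 8, 11, 9]
pop() removes 9 → [3, 6, 5, 8, 11]
data[3] = data[1]-data[-1] = 6-11 = -5 → [3, 6, 5, -5, 11]
insert 5 at 3 → [3, 6, 5, 5, -5, 11]
data[-1] = 1 → [3, 6, 5, 5, -5, 1]

[3, 6, 5, 5, -5, 1]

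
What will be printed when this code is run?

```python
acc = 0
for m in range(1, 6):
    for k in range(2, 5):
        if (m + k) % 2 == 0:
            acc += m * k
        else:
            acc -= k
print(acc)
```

39

m=1,k=2: odd sum, acc = 0-2 = -2
m=1,k=3: even sum, acc = (-2)+3 = 1
m=1,k=4: odd sum, acc = 1-4 = -3
m=2,k=2: even sum, acc = (-3)+4 = 1
m=2,k=3: odd sum, acc = 1-3 = -2
m=2,k=4: even sum, acc = (-2)+8 = 6
m=3,k=2: odd sum, acc = 6-2 = 4
m=3,k=3: even sum, acc = 4+9 = 13
m=3,k=4: odd sum, acc = 13-4 = 9
m=4,k=2: even sum, acc = 9+8 = 17
m=4,k=3: odd sum, acc = 17-3 = 14
m=4,k=4: even sum, acc = 14+16 = 30
m=5,k=2: odd sum, acc = 30-2 = 28
m=5,k=3: even sum, acc = 28+15 = 43
m=5,k=4: odd sum, acc = 43-4 = 39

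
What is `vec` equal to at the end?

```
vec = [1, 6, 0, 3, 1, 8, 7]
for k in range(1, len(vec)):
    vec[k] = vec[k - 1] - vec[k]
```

[1, -5, -5, -8, -9, -17, -24]

k=1: vec[1] = 1-6 = -5 → [1, -5, 0, 3, 1, 8, 7]
k=2: vec[2] = (-5)-0 = -5 → [1, -5, -5, 3, 1, 8, 7]
k=3: vec[3] = (-5)-3 = -8 → [1, -5, -5, -8, 1, 8, 7]
k=4: vec[4] = (-8)-1 = -9 → [1, -5, -5, -8, -9, 8, 7]
k=5: vec[5] = (-9)-8 = -17 → [1, -5, -5, -8, -9, -17, 7]
k=6: vec[6] = (-17)-7 = -24 → [1, -5, -5, -8, -9, -17, -24]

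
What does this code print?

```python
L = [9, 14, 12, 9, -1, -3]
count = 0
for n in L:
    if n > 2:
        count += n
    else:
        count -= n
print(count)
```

n=9: >2, count = 0+9 = 9
n=14: >2, count = 9+14 = 23
n=12: >2, count = 23+12 = 35
n=9: >2, count = 35+9 = 44
n=-1: not >2, count = 44-(-1) = 45
n=-3: not >2, count = 45-(-3) = 48

48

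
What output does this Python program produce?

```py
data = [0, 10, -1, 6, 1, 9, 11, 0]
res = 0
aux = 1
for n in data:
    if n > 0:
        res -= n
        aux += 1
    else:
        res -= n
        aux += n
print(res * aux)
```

n=0: not >0, res = 0-0 = 0; aux=1
n=10: >0, res = 0-10 = -10; aux=2
n=-1: not >0, res = (-10)-(-1) = -9; aux=1
n=6: >0, res = (-9)-6 = -15; aux=2
n=1: >0, res = (-15)-1 = -16; aux=3
n=9: >0, res = (-16)-9 = -25; aux=4
n=11: >0, res = (-25)-11 = -36; aux=5
n=0: not >0, res = (-36)-0 = -36; aux=5
res*aux = (-36)*5 = -180

-180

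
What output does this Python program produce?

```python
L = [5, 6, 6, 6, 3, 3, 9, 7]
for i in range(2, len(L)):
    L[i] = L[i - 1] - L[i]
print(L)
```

i=2: L[2] = 6-6 = 0 → [5, 6, 0, 6, 3, 3, 9, 7]
i=3: L[3] = 0-6 = -6 → [5, 6, 0, -6, 3, 3, 9, 7]
i=4: L[4] = (-6)-3 = -9 → [5, 6, 0, -6, -9, 3, 9, 7]
i=5: L[5] = (-9)-3 = -12 → [5, 6, 0, -6, -9, -12, 9, 7]
i=6: L[6] = (-12)-9 = -21 → [5, 6, 0, -6, -9, -12, -21, 7]
i=7: L[7] = (-21)-7 = -28 → [5, 6, 0, -6, -9, -12, -21, -28]

[5, 6, 0, -6, -9, -12, -21, -28]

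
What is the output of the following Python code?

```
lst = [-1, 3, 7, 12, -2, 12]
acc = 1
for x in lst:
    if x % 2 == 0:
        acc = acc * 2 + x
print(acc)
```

x=-1: not even
x=3: not even
x=7: not even
x=12: even, acc = 1*2+12 = 14
x=-2: even, acc = 14*2+(-2) = 26
x=12: even, acc = 26*2+12 = 64

64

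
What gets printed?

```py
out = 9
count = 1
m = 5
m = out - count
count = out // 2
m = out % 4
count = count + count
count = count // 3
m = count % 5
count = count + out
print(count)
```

m = 9-1 = 8
count = 9//2 = 4
m = 9%4 = 1
count = 4+4 = 8
count = 8//3 = 2
m = 2%5 = 2
count = 2+9 = 11

11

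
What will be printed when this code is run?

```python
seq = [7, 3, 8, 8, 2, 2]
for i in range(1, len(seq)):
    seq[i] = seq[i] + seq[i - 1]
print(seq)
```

[7, 10, 18, 26, 28, 30]

i=1: seq[1] = 3+7 = 10 → [7, 10, 8, 8, 2, 2]
i=2: seq[2] = 8+10 = 18 → [7, 10, 18, 8, 2, 2]
i=3: seq[3] = 8+18 = 26 → [7, 10, 18, 26, 2, 2]
i=4: seq[4] = 2+26 = 28 → [7, 10, 18, 26, 28, 2]
i=5: seq[5] = 2+28 = 30 → [7, 10, 18, 26, 28, 30]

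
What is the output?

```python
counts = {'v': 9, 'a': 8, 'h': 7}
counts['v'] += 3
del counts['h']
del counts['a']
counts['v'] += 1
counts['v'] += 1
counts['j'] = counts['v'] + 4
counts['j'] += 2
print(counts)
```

counts['v'] = 9+3 = 12 → {'v': 12, 'a': 8, 'h': 7}
del 'h' → {'v': 12, 'a': 8}
del 'a' → {'v': 12}
counts['v'] = 12+1 = 13 → {'v': 13}
counts['v'] = 13+1 = 14 → {'v': 14}
counts['j'] = counts['v']+4 = 18 → {'v': 14, 'j': 18}
counts['j'] = 18+2 = 20 → {'v': 14, 'j': 20}

{'v': 14, 'j': 20}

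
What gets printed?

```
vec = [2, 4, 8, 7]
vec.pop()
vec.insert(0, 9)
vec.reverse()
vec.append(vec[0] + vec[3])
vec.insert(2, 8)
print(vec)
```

[8, 4, 8, 2, 9, 17]

pop() removes 7 → [2, 4, 8]
insert 9 at 0 → [9, 2, 4, 8]
reverse → [8, 4, 2, 9]
append vec[0]+vec[3] = 8+9 = 17 → [8, 4, 2, 9, 17]
insert 8 at 2 → [8, 4, 8, 2, 9, 17]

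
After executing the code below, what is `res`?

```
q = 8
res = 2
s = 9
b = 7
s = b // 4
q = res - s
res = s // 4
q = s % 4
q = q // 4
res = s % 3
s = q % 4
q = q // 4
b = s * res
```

s = 7//4 = 1
q = 2-1 = 1
res = 1//4 = 0
q = 1%4 = 1
q = 1//4 = 0
res = 1%3 = 1
s = 0%4 = 0
q = 0//4 = 0
b = 0*1 = 0

1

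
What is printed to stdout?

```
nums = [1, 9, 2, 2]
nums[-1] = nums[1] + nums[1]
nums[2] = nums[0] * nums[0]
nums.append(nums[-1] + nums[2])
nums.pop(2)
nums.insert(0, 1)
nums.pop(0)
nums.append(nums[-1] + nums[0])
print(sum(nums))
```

nums[-1] = nums[1]+nums[1] = 9+9 = 18 → [1, 9, 2, 18]
nums[2] = nums[0]*nums[0] = 1*1 = 1 → [1, 9, 1, 18]
append nums[-1]+nums[2] = 18+1 = 19 → [1, 9, 1, 18, 19]
pop(2) removes 1 → [1, 9, 18, 19]
insert 1 at 0 → [1, 1, 9, 18, 19]
pop(0) removes 1 → [1, 9, 18, 19]
append nums[-1]+nums[0] = 19+1 = 20 → [1, 9, 18, 19, 20]
sum = 67

67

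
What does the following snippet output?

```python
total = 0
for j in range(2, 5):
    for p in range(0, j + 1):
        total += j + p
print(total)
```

j=2,p=0: total = 0+2 = 2
j=2,p=1: total = 2+3 = 5
j=2,p=2: total = 5+4 = 9
j=3,p=0: total = 9+3 = 12
j=3,p=1: total = 12+4 = 16
j=3,p=2: total = 16+5 = 21
j=3,p=3: total = 21+6 = 27
j=4,p=0: total = 27+4 = 31
j=4,p=1: total = 31+5 = 36
j=4,p=2: total = 36+6 = 42
j=4,p=3: total = 42+7 = 49
j=4,p=4: total = 49+8 = 57

57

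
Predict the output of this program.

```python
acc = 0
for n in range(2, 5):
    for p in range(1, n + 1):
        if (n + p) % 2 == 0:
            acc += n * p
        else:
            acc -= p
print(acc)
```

n=2,p=1: odd sum, acc = 0-1 = -1
n=2,p=2: even sum, acc = (-1)+4 = 3
n=3,p=1: even sum, acc = 3+3 = 6
n=3,p=2: odd sum, acc = 6-2 = 4
n=3,p=3: even sum, acc = 4+9 = 13
n=4,p=1: odd sum, acc = 13-1 = 12
n=4,p=2: even sum, acc = 12+8 = 20
n=4,p=3: odd sum, acc = 20-3 = 17
n=4,p=4: even sum, acc = 17+16 = 33

33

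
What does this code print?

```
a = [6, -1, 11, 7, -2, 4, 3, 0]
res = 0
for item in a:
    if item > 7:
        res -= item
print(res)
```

item=6: not >7
item=-1: not >7
item=11: >7, res = 0-11 = -11
item=7: not >7
item=-2: not >7
item=4: not >7
item=3: not >7
item=0: not >7

-11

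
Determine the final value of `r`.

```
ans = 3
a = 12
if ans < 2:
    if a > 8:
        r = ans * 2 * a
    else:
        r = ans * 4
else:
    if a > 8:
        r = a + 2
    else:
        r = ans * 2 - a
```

14

ans=3, a=12
ans < 2 is False; a > 8 is True
→ r = a + 2 = 14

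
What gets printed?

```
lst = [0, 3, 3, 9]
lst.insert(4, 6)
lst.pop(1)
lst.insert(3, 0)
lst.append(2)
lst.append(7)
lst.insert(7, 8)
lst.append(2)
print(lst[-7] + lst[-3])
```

16

insert 6 at 4 → [0, 3, 3, 9, 6]
pop(1) removes 3 → [0, 3, 9, 6]
insert 0 at 3 → [0, 3, 9, 0, 6]
append 2 → [0, 3, 9, 0, 6, 2]
append 7 → [0, 3, 9, 0, 6, 2, 7]
insert 8 at 7 → [0, 3, 9, 0, 6, 2, 7, 8]
append 2 → [0, 3, 9, 0, 6, 2, 7, 8, 2]
lst[-7]+lst[-3] = 9+7 = 16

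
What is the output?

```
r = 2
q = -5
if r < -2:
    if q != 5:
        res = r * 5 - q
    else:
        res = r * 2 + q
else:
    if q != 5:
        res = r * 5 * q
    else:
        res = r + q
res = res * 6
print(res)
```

r=2, q=-5
r < -2 is False; q != 5 is True
→ res = r * 5 * q = -50
res = (-50)*6 = -300

-300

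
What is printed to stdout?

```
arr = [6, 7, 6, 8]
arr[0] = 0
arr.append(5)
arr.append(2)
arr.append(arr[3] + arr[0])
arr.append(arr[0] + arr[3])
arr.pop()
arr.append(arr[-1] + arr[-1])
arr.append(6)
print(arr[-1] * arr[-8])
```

arr[0] = 0 → [0, 7, 6, 8]
append 5 → [0, 7, 6, 8, 5]
append 2 → [0, 7, 6, 8, 5, 2]
append arr[3]+arr[0] = 8+0 = 8 → [0, 7, 6, 8, 5, 2, 8]
append arr[0]+arr[3] = 0+8 = 8 → [0, 7, 6, 8, 5, 2, 8, 8]
pop() removes 8 → [0, 7, 6, 8, 5, 2, 8]
append arr[-1]+arr[-1] = 8+8 = 16 → [0, 7, 6, 8, 5, 2, 8, 16]
append 6 → [0, 7, 6, 8, 5, 2, 8, 16, 6]
arr[-1]*arr[-8] = 6*7 = 42

42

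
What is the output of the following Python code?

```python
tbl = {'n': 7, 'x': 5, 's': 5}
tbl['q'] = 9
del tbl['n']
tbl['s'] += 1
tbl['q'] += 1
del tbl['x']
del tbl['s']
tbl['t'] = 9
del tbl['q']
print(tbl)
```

tbl['q'] = 9 → {'n': 7, 'x': 5, 's': 5, 'q': 9}
del 'n' → {'x': 5, 's': 5, 'q': 9}
tbl['s'] = 5+1 = 6 → {'x': 5, 's': 6, 'q': 9}
tbl['q'] = 9+1 = 10 → {'x': 5, 's': 6, 'q': 10}
del 'x' → {'s': 6, 'q': 10}
del 's' → {'q': 10}
tbl['t'] = 9 → {'q': 10, 't': 9}
del 'q' → {'t': 9}

{'t': 9}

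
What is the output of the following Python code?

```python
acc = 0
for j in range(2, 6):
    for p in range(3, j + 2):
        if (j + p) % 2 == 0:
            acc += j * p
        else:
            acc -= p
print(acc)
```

40

j=2,p=3: odd sum, acc = 0-3 = -3
j=3,p=3: even sum, acc = (-3)+9 = 6
j=3,p=4: odd sum, acc = 6-4 = 2
j=4,p=3: odd sum, acc = 2-3 = -1
j=4,p=4: even sum, acc = (-1)+16 = 15
j=4,p=5: odd sum, acc = 15-5 = 10
j=5,p=3: even sum, acc = 10+15 = 25
j=5,p=4: odd sum, acc = 25-4 = 21
j=5,p=5: even sum, acc = 21+25 = 46
j=5,p=6: odd sum, acc = 46-6 = 40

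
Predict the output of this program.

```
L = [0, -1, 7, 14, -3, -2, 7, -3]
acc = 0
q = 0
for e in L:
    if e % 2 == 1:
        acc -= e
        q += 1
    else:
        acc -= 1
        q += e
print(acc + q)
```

7

e=0: not odd, acc = 0-1 = -1; q=0
e=-1: odd, acc = (-1)-(-1) = 0; q=1
e=7: odd, acc = 0-7 = -7; q=2
e=14: not odd, acc = (-7)-1 = -8; q=16
e=-3: odd, acc = (-8)-(-3) = -5; q=17
e=-2: not odd, acc = (-5)-1 = -6; q=15
e=7: odd, acc = (-6)-7 = -13; q=16
e=-3: odd, acc = (-13)-(-3) = -10; q=17
acc+q = (-10)+17 = 7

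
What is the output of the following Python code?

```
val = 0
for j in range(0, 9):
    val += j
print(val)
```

j=0: val = 0+0 = 0
j=1: val = 0+1 = 1
j=2: val = 1+2 = 3
j=3: val = 3+3 = 6
j=4: val = 6+4 = 10
j=5: val = 10+5 = 15
j=6: val = 15+6 = 21
j=7: val = 21+7 = 28
j=8: val = 28+8 = 36

36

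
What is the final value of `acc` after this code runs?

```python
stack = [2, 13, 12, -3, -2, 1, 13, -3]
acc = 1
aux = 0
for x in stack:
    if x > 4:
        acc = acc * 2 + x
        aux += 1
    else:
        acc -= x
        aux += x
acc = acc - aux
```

94

x=2: not >4, acc = 1-2 = -1; aux=2
x=13: >4, acc = (-1)*2+13 = 11; aux=3
x=12: >4, acc = 11*2+12 = 34; aux=4
x=-3: not >4, acc = 34-(-3) = 37; aux=1
x=-2: not >4, acc = 37-(-2) = 39; aux=-1
x=1: not >4, acc = 39-1 = 38; aux=0
x=13: >4, acc = 38*2+13 = 89; aux=1
x=-3: not >4, acc = 89-(-3) = 92; aux=-2
acc-aux = 92-(-2) = 94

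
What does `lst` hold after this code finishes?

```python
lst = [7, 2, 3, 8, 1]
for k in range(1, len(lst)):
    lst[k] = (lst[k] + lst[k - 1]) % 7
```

[7, 2, 5, 6, 0]

k=1: lst[1] = (2+7)%7 = 2 → [7, 2, 3, 8, 1]
k=2: lst[2] = (3+2)%7 = 5 → [7, 2, 5, 8, 1]
k=3: lst[3] = (8+5)%7 = 6 → [7, 2, 5, 6, 1]
k=4: lst[4] = (1+6)%7 = 0 → [7, 2, 5, 6, 0]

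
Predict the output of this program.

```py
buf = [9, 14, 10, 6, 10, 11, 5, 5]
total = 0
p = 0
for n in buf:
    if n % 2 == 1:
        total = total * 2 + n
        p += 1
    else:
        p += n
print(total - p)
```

87

n=9: odd, total = 0*2+9 = 9; p=1
n=14: not odd; p=15
n=10: not odd; p=25
n=6: not odd; p=31
n=10: not odd; p=41
n=11: odd, total = 9*2+11 = 29; p=42
n=5: odd, total = 29*2+5 = 63; p=43
n=5: odd, total = 63*2+5 = 131; p=44
total-p = 131-44 = 87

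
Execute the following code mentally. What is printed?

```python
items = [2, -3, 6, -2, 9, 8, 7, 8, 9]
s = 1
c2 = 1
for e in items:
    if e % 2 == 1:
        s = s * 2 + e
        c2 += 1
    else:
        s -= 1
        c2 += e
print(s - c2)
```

-14

e=2: not odd, s = 1-1 = 0; c2=3
e=-3: odd, s = 0*2+(-3) = -3; c2=4
e=6: not odd, s = (-3)-1 = -4; c2=10
e=-2: not odd, s = (-4)-1 = -5; c2=8
e=9: odd, s = (-5)*2+9 = -1; c2=9
e=8: not odd, s = (-1)-1 = -2; c2=17
e=7: odd, s = (-2)*2+7 = 3; c2=18
e=8: not odd, s = 3-1 = 2; c2=26
e=9: odd, s = 2*2+9 = 13; c2=27
s-c2 = 13-27 = -14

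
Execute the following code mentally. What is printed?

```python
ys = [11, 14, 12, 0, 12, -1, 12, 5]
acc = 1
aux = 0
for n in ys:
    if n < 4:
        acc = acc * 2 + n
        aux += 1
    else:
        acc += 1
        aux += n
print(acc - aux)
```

-49

n=11: not <4, acc = 1+1 = 2; aux=11
n=14: not <4, acc = 2+1 = 3; aux=25
n=12: not <4, acc = 3+1 = 4; aux=37
n=0: <4, acc = 4*2+0 = 8; aux=38
n=12: not <4, acc = 8+1 = 9; aux=50
n=-1: <4, acc = 9*2+(-1) = 17; aux=51
n=12: not <4, acc = 17+1 = 18; aux=63
n=5: not <4, acc = 18+1 = 19; aux=68
acc-aux = 19-68 = -49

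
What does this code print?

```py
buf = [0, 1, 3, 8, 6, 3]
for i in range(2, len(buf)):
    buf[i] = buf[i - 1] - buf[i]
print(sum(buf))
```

i=2: buf[2] = 1-3 = -2 → [0, 1, -2, 8, 6, 3]
i=3: buf[3] = (-2)-8 = -10 → [0, 1, -2, -10, 6, 3]
i=4: buf[4] = (-10)-6 = -16 → [0, 1, -2, -10, -16, 3]
i=5: buf[5] = (-16)-3 = -19 → [0, 1, -2, -10, -16, -19]
sum = -46

-46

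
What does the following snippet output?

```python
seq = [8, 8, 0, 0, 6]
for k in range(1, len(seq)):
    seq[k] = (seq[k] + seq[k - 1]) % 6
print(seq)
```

k=1: seq[1] = (8+8)%6 = 4 → [8, 4, 0, 0, 6]
k=2: seq[2] = (0+4)%6 = 4 → [8, 4, 4, 0, 6]
k=3: seq[3] = (0+4)%6 = 4 → [8, 4, 4, 4, 6]
k=4: seq[4] = (6+4)%6 = 4 → [8, 4, 4, 4, 4]

[8, 4, 4, 4, 4]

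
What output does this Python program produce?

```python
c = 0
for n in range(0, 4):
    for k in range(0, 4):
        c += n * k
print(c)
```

n=0,k=0: c = 0+0 = 0
n=0,k=1: c = 0+0 = 0
n=0,k=2: c = 0+0 = 0
n=0,k=3: c = 0+0 = 0
n=1,k=0: c = 0+0 = 0
n=1,k=1: c = 0+1 = 1
n=1,k=2: c = 1+2 = 3
n=1,k=3: c = 3+3 = 6
n=2,k=0: c = 6+0 = 6
n=2,k=1: c = 6+2 = 8
n=2,k=2: c = 8+4 = 12
n=2,k=3: c = 12+6 = 18
n=3,k=0: c = 18+0 = 18
n=3,k=1: c = 18+3 = 21
n=3,k=2: c = 21+6 = 27
n=3,k=3: c = 27+9 = 36

36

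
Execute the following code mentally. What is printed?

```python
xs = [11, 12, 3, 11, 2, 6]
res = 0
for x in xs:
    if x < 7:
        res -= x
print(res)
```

-11

x=11: not <7
x=12: not <7
x=3: <7, res = 0-3 = -3
x=11: not <7
x=2: <7, res = (-3)-2 = -5
x=6: <7, res = (-5)-6 = -11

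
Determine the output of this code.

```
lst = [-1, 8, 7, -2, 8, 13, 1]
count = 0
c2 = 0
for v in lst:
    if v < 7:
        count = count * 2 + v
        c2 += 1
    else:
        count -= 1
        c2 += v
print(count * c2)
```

v=-1: <7, count = 0*2+(-1) = -1; c2=1
v=8: not <7, count = (-1)-1 = -2; c2=9
v=7: not <7, count = (-2)-1 = -3; c2=16
v=-2: <7, count = (-3)*2+(-2) = -8; c2=17
v=8: not <7, count = (-8)-1 = -9; c2=25
v=13: not <7, count = (-9)-1 = -10; c2=38
v=1: <7, count = (-10)*2+1 = -19; c2=39
count*c2 = (-19)*39 = -741

-741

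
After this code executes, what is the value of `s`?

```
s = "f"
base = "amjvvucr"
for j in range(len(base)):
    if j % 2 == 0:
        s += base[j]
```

j=0: add 'a' → 'fa'
j=1: skip
j=2: add 'j' → 'faj'
j=3: skip
j=4: add 'v' → 'fajv'
j=5: skip
j=6: add 'c' → 'fajvc'
j=7: skip

'fajvc'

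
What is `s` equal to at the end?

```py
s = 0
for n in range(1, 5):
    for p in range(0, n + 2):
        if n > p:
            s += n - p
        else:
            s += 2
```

n=1,p=0: 1>0, s = 0+1 = 1
n=1,p=1: not 1>1, s = 1+2 = 3
n=1,p=2: not 1>2, s = 3+2 = 5
n=2,p=0: 2>0, s = 5+2 = 7
n=2,p=1: 2>1, s = 7+1 = 8
n=2,p=2: not 2>2, s = 8+2 = 10
n=2,p=3: not 2>3, s = 10+2 = 12
n=3,p=0: 3>0, s = 12+3 = 15
n=3,p=1: 3>1, s = 15+2 = 17
n=3,p=2: 3>2, s = 17+1 = 18
n=3,p=3: not 3>3, s = 18+2 = 20
n=3,p=4: not 3>4, s = 20+2 = 22
n=4,p=0: 4>0, s = 22+4 = 26
n=4,p=1: 4>1, s = 26+3 = 29
n=4,p=2: 4>2, s = 29+2 = 31
n=4,p=3: 4>3, s = 31+1 = 32
n=4,p=4: not 4>4, s = 32+2 = 34
n=4,p=5: not 4>5, s = 34+2 = 36

36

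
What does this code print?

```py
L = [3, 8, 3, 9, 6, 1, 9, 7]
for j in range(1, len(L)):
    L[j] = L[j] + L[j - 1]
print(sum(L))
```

j=1: L[1] = 8+3 = 11 → [3, 11, 3, 9, 6, 1, 9, 7]
j=2: L[2] = 3+11 = 14 → [3, 11, 14, 9, 6, 1, 9, 7]
j=3: L[3] = 9+14 = 23 → [3, 11, 14, 23, 6, 1, 9, 7]
j=4: L[4] = 6+23 = 29 → [3, 11, 14, 23, 29, 1, 9, 7]
j=5: L[5] = 1+29 = 30 → [3, 11, 14, 23, 29, 30, 9, 7]
j=6: L[6] = 9+30 = 39 → [3, 11, 14, 23, 29, 30, 39, 7]
j=7: L[7] = 7+39 = 46 → [3, 11, 14, 23, 29, 30, 39, 46]
sum = 195

195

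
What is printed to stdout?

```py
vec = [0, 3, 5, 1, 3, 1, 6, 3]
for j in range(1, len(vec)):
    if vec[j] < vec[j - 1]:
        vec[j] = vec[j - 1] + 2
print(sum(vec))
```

j=1: 3>=0, unchanged → [0, 3, 5, 1, 3, 1, 6, 3]
j=2: 5>=3, unchanged → [0, 3, 5, 1, 3, 1, 6, 3]
j=3: 1<5, vec[3] = 5+2 = 7 → [0, 3, 5, 7, 3, 1, 6, 3]
j=4: 3<7, vec[4] = 7+2 = 9 → [0, 3, 5, 7, 9, 1, 6, 3]
j=5: 1<9, vec[5] = 9+2 = 11 → [0, 3, 5, 7, 9, 11, 6, 3]
j=6: 6<11, vec[6] = 11+2 = 13 → [0, 3, 5, 7, 9, 11, 13, 3]
j=7: 3<13, vec[7] = 13+2 = 15 → [0, 3, 5, 7, 9, 11, 13, 15]
sum = 63

63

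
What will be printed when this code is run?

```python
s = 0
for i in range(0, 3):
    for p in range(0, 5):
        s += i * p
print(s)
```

i=0,p=0: s = 0+0 = 0
i=0,p=1: s = 0+0 = 0
i=0,p=2: s = 0+0 = 0
i=0,p=3: s = 0+0 = 0
i=0,p=4: s = 0+0 = 0
i=1,p=0: s = 0+0 = 0
i=1,p=1: s = 0+1 = 1
i=1,p=2: s = 1+2 = 3
i=1,p=3: s = 3+3 = 6
i=1,p=4: s = 6+4 = 10
i=2,p=0: s = 10+0 = 10
i=2,p=1: s = 10+2 = 12
i=2,p=2: s = 12+4 = 16
i=2,p=3: s = 16+6 = 22
i=2,p=4: s = 22+8 = 30

30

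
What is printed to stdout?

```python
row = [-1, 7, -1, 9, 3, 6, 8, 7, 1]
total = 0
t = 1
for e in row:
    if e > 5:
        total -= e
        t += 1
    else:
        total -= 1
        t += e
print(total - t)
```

e=-1: not >5, total = 0-1 = -1; t=0
e=7: >5, total = (-1)-7 = -8; t=1
e=-1: not >5, total = (-8)-1 = -9; t=0
e=9: >5, total = (-9)-9 = -18; t=1
e=3: not >5, total = (-18)-1 = -19; t=4
e=6: >5, total = (-19)-6 = -25; t=5
e=8: >5, total = (-25)-8 = -33; t=6
e=7: >5, total = (-33)-7 = -40; t=7
e=1: not >5, total = (-40)-1 = -41; t=8
total-t = (-41)-8 = -49

-49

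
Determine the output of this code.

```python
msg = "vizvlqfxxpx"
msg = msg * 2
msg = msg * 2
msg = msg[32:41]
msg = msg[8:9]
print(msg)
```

repeat ×2 → 'vizvlqfxxpxvizvlqfxxpx'
repeat ×2 → 'vizvlqfxxpxvizvlqfxxpxvizvlqfxxpxvizvlqfxxpx'
slice [32:41] → 'xvizvlqfx'
slice [8:9] → 'x'

x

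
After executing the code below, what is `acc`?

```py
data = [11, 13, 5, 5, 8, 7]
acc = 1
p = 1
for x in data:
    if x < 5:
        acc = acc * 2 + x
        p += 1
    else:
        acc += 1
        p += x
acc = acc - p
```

x=11: not <5, acc = 1+1 = 2; p=12
x=13: not <5, acc = 2+1 = 3; p=25
x=5: not <5, acc = 3+1 = 4; p=30
x=5: not <5, acc = 4+1 = 5; p=35
x=8: not <5, acc = 5+1 = 6; p=43
x=7: not <5, acc = 6+1 = 7; p=50
acc-p = 7-50 = -43

-43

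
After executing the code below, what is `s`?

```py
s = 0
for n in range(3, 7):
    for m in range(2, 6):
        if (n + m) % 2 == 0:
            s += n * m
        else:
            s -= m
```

n=3,m=2: odd sum, s = 0-2 = -2
n=3,m=3: even sum, s = (-2)+9 = 7
n=3,m=4: odd sum, s = 7-4 = 3
n=3,m=5: even sum, s = 3+15 = 18
n=4,m=2: even sum, s = 18+8 = 26
n=4,m=3: odd sum, s = 26-3 = 23
n=4,m=4: even sum, s = 23+16 = 39
n=4,m=5: odd sum, s = 39-5 = 34
n=5,m=2: odd sum, s = 34-2 = 32
n=5,m=3: even sum, s = 32+15 = 47
n=5,m=4: odd sum, s = 47-4 = 43
n=5,m=5: even sum, s = 43+25 = 68
n=6,m=2: even sum, s = 68+12 = 80
n=6,m=3: odd sum, s = 80-3 = 77
n=6,m=4: even sum, s = 77+24 = 101
n=6,m=5: odd sum, s = 101-5 = 96

96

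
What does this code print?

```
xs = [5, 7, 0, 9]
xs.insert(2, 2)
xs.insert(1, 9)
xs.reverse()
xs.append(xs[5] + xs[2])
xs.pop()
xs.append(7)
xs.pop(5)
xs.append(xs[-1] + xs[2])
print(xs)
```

[9, 0, 2, 7, 9, 7, 9]

insert 2 at 2 → [5, 7, 2, 0, 9]
insert 9 at 1 → [5, 9, 7, 2, 0, 9]
reverse → [9, 0, 2, 7, 9, 5]
append xs[5]+xs[2] = 5+2 = 7 → [9, 0, 2, 7, 9, 5, 7]
pop() removes 7 → [9, 0, 2, 7, 9, 5]
append 7 → [9, 0, 2, 7, 9, 5, 7]
pop(5) removes 5 → [9, 0, 2, 7, 9, 7]
append xs[-1]+xs[2] = 7+2 = 9 → [9, 0, 2, 7, 9, 7, 9]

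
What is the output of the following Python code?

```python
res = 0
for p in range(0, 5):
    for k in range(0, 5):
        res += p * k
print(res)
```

p=0,k=0: res = 0+0 = 0
p=0,k=1: res = 0+0 = 0
p=0,k=2: res = 0+0 = 0
p=0,k=3: res = 0+0 = 0
p=0,k=4: res = 0+0 = 0
p=1,k=0: res = 0+0 = 0
p=1,k=1: res = 0+1 = 1
p=1,k=2: res = 1+2 = 3
p=1,k=3: res = 3+3 = 6
p=1,k=4: res = 6+4 = 10
p=2,k=0: res = 10+0 = 10
p=2,k=1: res = 10+2 = 12
p=2,k=2: res = 12+4 = 16
p=2,k=3: res = 16+6 = 22
p=2,k=4: res = 22+8 = 30
p=3,k=0: res = 30+0 = 30
p=3,k=1: res = 30+3 = 33
p=3,k=2: res = 33+6 = 39
p=3,k=3: res = 39+9 = 48
p=3,k=4: res = 48+12 = 60
p=4,k=0: res = 60+0 = 60
p=4,k=1: res = 60+4 = 64
p=4,k=2: res = 64+8 = 72
p=4,k=3: res = 72+12 = 84
p=4,k=4: res = 84+16 = 100

100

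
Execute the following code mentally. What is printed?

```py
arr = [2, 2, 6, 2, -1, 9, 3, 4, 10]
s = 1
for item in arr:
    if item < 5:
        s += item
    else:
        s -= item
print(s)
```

-12

item=2: <5, s = 1+2 = 3
item=2: <5, s = 3+2 = 5
item=6: not <5, s = 5-6 = -1
item=2: <5, s = (-1)+2 = 1
item=-1: <5, s = 1+(-1) = 0
item=9: not <5, s = 0-9 = -9
item=3: <5, s = (-9)+3 = -6
item=4: <5, s = (-6)+4 = -2
item=10: not <5, s = (-2)-10 = -12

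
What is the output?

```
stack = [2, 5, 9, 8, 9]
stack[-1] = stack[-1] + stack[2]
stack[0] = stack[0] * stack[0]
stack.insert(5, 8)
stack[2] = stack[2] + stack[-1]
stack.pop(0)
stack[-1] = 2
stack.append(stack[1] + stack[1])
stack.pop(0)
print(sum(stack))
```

stack[-1] = stack[-1]+stack[2] = 9+9 = 18 → [2, 5, 9, 8, 18]
stack[0] = stack[0]*stack[0] = 2*2 = 4 → [4, 5, 9, 8, 18]
insert 8 at 5 → [4, 5, 9, 8, 18, 8]
stack[2] = stack[2]+stack[-1] = 9+8 = 17 → [4, 5, 17, 8, 18, 8]
pop(0) removes 4 → [5, 17, 8, 18, 8]
stack[-1] = 2 → [5, 17, 8, 18, 2]
append stack[1]+stack[1] = 17+17 = 34 → [5, 17, 8, 18, 2, 34]
pop(0) removes 5 → [17, 8, 18, 2, 34]
sum = 79

79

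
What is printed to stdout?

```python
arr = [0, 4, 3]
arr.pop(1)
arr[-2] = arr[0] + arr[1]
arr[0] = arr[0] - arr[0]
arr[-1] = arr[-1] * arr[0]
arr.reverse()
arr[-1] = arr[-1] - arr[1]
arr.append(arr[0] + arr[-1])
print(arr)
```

[0, 0, 0]

pop(1) removes 4 → [0, 3]
arr[-2] = arr[0]+arr[1] = 0+3 = 3 → [3, 3]
arr[0] = arr[0]-arr[0] = 3-3 = 0 → [0, 3]
arr[-1] = arr[-1]*arr[0] = 3*0 = 0 → [0, 0]
reverse → [0, 0]
arr[-1] = arr[-1]-arr[1] = 0-0 = 0 → [0, 0]
append arr[0]+arr[-1] = 0+0 = 0 → [0, 0, 0]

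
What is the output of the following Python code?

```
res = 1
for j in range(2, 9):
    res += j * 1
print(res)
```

j=2: res = 1+2*1 = 3
j=3: res = 3+3*1 = 6
j=4: res = 6+4*1 = 10
j=5: res = 10+5*1 = 15
j=6: res = 15+6*1 = 21
j=7: res = 21+7*1 = 28
j=8: res = 28+8*1 = 36

36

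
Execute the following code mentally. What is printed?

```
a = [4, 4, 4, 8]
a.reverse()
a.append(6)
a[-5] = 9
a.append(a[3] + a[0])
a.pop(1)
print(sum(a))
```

reverse → [8, 4, 4, 4]
append 6 → [8, 4, 4, 4, 6]
a[-5] = 9 → [9, 4, 4, 4, 6]
append a[3]+a[0] = 4+9 = 13 → [9, 4, 4, 4, 6, 13]
pop(1) removes 4 → [9, 4, 4, 6, 13]
sum = 36

36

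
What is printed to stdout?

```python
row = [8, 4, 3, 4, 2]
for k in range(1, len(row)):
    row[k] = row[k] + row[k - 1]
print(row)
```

[8, 12, 15, 19, 21]

k=1: row[1] = 4+8 = 12 → [8, 12, 3, 4, 2]
k=2: row[2] = 3+12 = 15 → [8, 12, 15, 4, 2]
k=3: row[3] = 4+15 = 19 → [8, 12, 15, 19, 2]
k=4: row[4] = 2+19 = 21 → [8, 12, 15, 19, 21]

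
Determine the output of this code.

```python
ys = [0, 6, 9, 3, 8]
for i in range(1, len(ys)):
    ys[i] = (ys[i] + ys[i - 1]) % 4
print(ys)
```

[0, 2, 3, 2, 2]

i=1: ys[1] = (6+0)%4 = 2 → [0, 2, 9, 3, 8]
i=2: ys[2] = (9+2)%4 = 3 → [0, 2, 3, 3, 8]
i=3: ys[3] = (3+3)%4 = 2 → [0, 2, 3, 2, 8]
i=4: ys[4] = (8+2)%4 = 2 → [0, 2, 3, 2, 2]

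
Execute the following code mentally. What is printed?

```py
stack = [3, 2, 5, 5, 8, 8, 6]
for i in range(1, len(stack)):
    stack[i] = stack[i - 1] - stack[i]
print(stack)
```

i=1: stack[1] = 3-2 = 1 → [3, 1, 5, 5, 8, 8, 6]
i=2: stack[2] = 1-5 = -4 → [3, 1, -4, 5, 8, 8, 6]
i=3: stack[3] = (-4)-5 = -9 → [3, 1, -4, -9, 8, 8, 6]
i=4: stack[4] = (-9)-8 = -17 → [3, 1, -4, -9, -17, 8, 6]
i=5: stack[5] = (-17)-8 = -25 → [3, 1, -4, -9, -17, -25, 6]
i=6: stack[6] = (-25)-6 = -31 → [3, 1, -4, -9, -17, -25, -31]

[3, 1, -4, -9, -17, -25, -31]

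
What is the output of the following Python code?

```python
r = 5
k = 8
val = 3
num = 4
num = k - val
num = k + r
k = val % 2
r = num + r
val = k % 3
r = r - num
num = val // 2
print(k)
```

1

num = 8-3 = 5
num = 8+5 = 13
k = 3%2 = 1
r = 13+5 = 18
val = 1%3 = 1
r = 18-13 = 5
num = 1//2 = 0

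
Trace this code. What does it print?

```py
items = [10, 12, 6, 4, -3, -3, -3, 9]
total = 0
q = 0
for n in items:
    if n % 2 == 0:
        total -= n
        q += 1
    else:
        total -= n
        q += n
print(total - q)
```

n=10: even, total = 0-10 = -10; q=1
n=12: even, total = (-10)-12 = -22; q=2
n=6: even, total = (-22)-6 = -28; q=3
n=4: even, total = (-28)-4 = -32; q=4
n=-3: not even, total = (-32)-(-3) = -29; q=1
n=-3: not even, total = (-29)-(-3) = -26; q=-2
n=-3: not even, total = (-26)-(-3) = -23; q=-5
n=9: not even, total = (-23)-9 = -32; q=4
total-q = (-32)-4 = -36

-36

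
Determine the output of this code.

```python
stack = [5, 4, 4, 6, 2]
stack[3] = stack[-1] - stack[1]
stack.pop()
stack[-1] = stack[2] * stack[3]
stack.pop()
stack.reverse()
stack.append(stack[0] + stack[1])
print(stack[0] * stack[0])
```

stack[3] = stack[-1]-stack[1] = 2-4 = -2 → [5, 4, 4, -2, 2]
pop() removes 2 → [5, 4, 4, -2]
stack[-1] = stack[2]*stack[3] = 4*(-2) = -8 → [5, 4, 4, -8]
pop() removes -8 → [5, 4, 4]
reverse → [4, 4, 5]
append stack[0]+stack[1] = 4+4 = 8 → [4, 4, 5, 8]
stack[0]*stack[0] = 4*4 = 16

16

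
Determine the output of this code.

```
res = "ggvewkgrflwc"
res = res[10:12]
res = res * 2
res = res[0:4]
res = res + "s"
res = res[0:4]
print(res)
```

slice [10:12] → 'wc'
repeat ×2 → 'wcwc'
slice [0:4] → 'wcwc'
+ 's' → 'wcwcs'
slice [0:4] → 'wcwc'

wcwc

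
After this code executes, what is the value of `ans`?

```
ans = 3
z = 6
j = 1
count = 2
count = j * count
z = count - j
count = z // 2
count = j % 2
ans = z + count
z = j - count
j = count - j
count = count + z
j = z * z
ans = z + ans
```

count = 1*2 = 2
z = 2-1 = 1
count = 1//2 = 0
count = 1%2 = 1
ans = 1+1 = 2
z = 1-1 = 0
j = 1-1 = 0
count = 1+0 = 1
j = 0*0 = 0
ans = 0+2 = 2

2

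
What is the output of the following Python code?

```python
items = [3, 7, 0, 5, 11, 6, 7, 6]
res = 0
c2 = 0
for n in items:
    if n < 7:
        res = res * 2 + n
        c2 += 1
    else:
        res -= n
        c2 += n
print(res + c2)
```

-54

n=3: <7, res = 0*2+3 = 3; c2=1
n=7: not <7, res = 3-7 = -4; c2=8
n=0: <7, res = (-4)*2+0 = -8; c2=9
n=5: <7, res = (-8)*2+5 = -11; c2=10
n=11: not <7, res = (-11)-11 = -22; c2=21
n=6: <7, res = (-22)*2+6 = -38; c2=22
n=7: not <7, res = (-38)-7 = -45; c2=29
n=6: <7, res = (-45)*2+6 = -84; c2=30
res+c2 = (-84)+30 = -54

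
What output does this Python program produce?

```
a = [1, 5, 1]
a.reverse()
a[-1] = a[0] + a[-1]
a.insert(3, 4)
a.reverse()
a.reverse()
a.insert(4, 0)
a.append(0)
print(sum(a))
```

reverse → [1, 5, 1]
a[-1] = a[0]+a[-1] = 1+1 = 2 → [1, 5, 2]
insert 4 at 3 → [1, 5, 2, 4]
reverse → [4, 2, 5, 1]
reverse → [1, 5, 2, 4]
insert 0 at 4 → [1, 5, 2, 4, 0]
append 0 → [1, 5, 2, 4, 0, 0]
sum = 12

12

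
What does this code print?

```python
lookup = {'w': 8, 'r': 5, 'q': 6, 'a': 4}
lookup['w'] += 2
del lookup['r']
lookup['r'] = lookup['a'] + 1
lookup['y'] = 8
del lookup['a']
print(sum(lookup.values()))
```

lookup['w'] = 8+2 = 10 → {'w': 10, 'r': 5, 'q': 6, 'a': 4}
del 'r' → {'w': 10, 'q': 6, 'a': 4}
lookup['r'] = lookup['a']+1 = 5 → {'w': 10, 'q': 6, 'a': 4, 'r': 5}
lookup['y'] = 8 → {'w': 10, 'q': 6, 'a': 4, 'r': 5, 'y': 8}
del 'a' → {'w': 10, 'q': 6, 'r': 5, 'y': 8}
sum of values = 29

29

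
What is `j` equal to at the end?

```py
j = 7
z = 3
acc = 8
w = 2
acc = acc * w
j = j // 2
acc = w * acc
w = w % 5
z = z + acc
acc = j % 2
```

acc = 8*2 = 16
j = 7//2 = 3
acc = 2*16 = 32
w = 2%5 = 2
z = 3+32 = 35
acc = 3%2 = 1

3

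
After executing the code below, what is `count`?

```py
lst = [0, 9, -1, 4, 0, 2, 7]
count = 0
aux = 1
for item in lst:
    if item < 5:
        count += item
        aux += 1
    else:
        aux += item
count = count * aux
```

110

item=0: <5, count = 0+0 = 0; aux=2
item=9: not <5; aux=11
item=-1: <5, count = 0+(-1) = -1; aux=12
item=4: <5, count = (-1)+4 = 3; aux=13
item=0: <5, count = 3+0 = 3; aux=14
item=2: <5, count = 3+2 = 5; aux=15
item=7: not <5; aux=22
count*aux = 5*22 = 110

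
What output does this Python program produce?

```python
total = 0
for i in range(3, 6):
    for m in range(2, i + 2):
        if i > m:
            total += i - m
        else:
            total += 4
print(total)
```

34

i=3,m=2: 3>2, total = 0+1 = 1
i=3,m=3: not 3>3, total = 1+4 = 5
i=3,m=4: not 3>4, total = 5+4 = 9
i=4,m=2: 4>2, total = 9+2 = 11
i=4,m=3: 4>3, total = 11+1 = 12
i=4,m=4: not 4>4, total = 12+4 = 16
i=4,m=5: not 4>5, total = 16+4 = 20
i=5,m=2: 5>2, total = 20+3 = 23
i=5,m=3: 5>3, total = 23+2 = 25
i=5,m=4: 5>4, total = 25+1 = 26
i=5,m=5: not 5>5, total = 26+4 = 30
i=5,m=6: not 5>6, total = 30+4 = 34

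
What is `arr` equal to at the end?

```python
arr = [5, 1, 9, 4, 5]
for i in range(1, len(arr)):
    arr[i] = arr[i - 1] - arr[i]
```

i=1: arr[1] = 5-1 = 4 → [5, 4, 9, 4, 5]
i=2: arr[2] = 4-9 = -5 → [5, 4, -5, 4, 5]
i=3: arr[3] = (-5)-4 = -9 → [5, 4, -5, -9, 5]
i=4: arr[4] = (-9)-5 = -14 → [5, 4, -5, -9, -14]

[5, 4, -5, -9, -14]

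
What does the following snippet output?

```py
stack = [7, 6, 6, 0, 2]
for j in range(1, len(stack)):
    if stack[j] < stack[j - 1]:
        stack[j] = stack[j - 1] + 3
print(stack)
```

[7, 10, 13, 16, 19]

j=1: 6<7, stack[1] = 7+3 = 10 → [7, 10, 6, 0, 2]
j=2: 6<10, stack[2] = 10+3 = 13 → [7, 10, 13, 0, 2]
j=3: 0<13, stack[3] = 13+3 = 16 → [7, 10, 13, 16, 2]
j=4: 2<16, stack[4] = 16+3 = 19 → [7, 10, 13, 16, 19]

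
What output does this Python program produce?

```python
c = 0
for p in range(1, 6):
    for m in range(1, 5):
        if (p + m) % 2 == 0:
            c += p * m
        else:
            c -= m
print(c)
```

p=1,m=1: even sum, c = 0+1 = 1
p=1,m=2: odd sum, c = 1-2 = -1
p=1,m=3: even sum, c = (-1)+3 = 2
p=1,m=4: odd sum, c = 2-4 = -2
p=2,m=1: odd sum, c = (-2)-1 = -3
p=2,m=2: even sum, c = (-3)+4 = 1
p=2,m=3: odd sum, c = 1-3 = -2
p=2,m=4: even sum, c = (-2)+8 = 6
p=3,m=1: even sum, c = 6+3 = 9
p=3,m=2: odd sum, c = 9-2 = 7
p=3,m=3: even sum, c = 7+9 = 16
p=3,m=4: odd sum, c = 16-4 = 12
p=4,m=1: odd sum, c = 12-1 = 11
p=4,m=2: even sum, c = 11+8 = 19
p=4,m=3: odd sum, c = 19-3 = 16
p=4,m=4: even sum, c = 16+16 = 32
p=5,m=1: even sum, c = 32+5 = 37
p=5,m=2: odd sum, c = 37-2 = 35
p=5,m=3: even sum, c = 35+15 = 50
p=5,m=4: odd sum, c = 50-4 = 46

46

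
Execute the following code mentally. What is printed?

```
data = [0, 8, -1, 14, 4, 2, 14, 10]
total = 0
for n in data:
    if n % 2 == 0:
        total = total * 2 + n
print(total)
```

558

n=0: even, total = 0*2+0 = 0
n=8: even, total = 0*2+8 = 8
n=-1: not even
n=14: even, total = 8*2+14 = 30
n=4: even, total = 30*2+4 = 64
n=2: even, total = 64*2+2 = 130
n=14: even, total = 130*2+14 = 274
n=10: even, total = 274*2+10 = 558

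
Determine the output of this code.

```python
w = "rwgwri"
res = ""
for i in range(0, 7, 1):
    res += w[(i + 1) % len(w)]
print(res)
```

wgwrirw

i=0: add w[1]='w' → 'w'
i=1: add w[2]='g' → 'wg'
i=2: add w[3]='w' → 'wgw'
i=3: add w[4]='r' → 'wgwr'
i=4: add w[5]='i' → 'wgwri'
i=5: add w[0]='r' → 'wgwrir'
i=6: add w[1]='w' → 'wgwrirw'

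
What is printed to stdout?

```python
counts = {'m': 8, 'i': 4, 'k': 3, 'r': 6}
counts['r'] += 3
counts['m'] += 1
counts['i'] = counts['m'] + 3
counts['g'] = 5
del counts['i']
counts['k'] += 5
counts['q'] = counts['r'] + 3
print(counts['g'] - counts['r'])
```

counts['r'] = 6+3 = 9 → {'m': 8, 'i': 4, 'k': 3, 'r': 9}
counts['m'] = 8+1 = 9 → {'m': 9, 'i': 4, 'k': 3, 'r': 9}
counts['i'] = counts['m']+3 = 12 → {'m': 9, 'i': 12, 'k': 3, 'r': 9}
counts['g'] = 5 → {'m': 9, 'i': 12, 'k': 3, 'r': 9, 'g': 5}
del 'i' → {'m': 9, 'k': 3, 'r': 9, 'g': 5}
counts['k'] = 3+5 = 8 → {'m': 9, 'k': 8, 'r': 9, 'g': 5}
counts['q'] = counts['r']+3 = 12 → {'m': 9, 'k': 8, 'r': 9, 'g': 5, 'q': 12}
counts['g']-counts['r'] = 5-9 = -4

-4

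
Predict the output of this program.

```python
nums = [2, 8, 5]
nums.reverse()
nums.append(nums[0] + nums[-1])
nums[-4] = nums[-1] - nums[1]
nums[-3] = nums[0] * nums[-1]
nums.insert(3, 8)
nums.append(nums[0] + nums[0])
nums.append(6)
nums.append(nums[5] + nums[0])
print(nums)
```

reverse → [5, 8, 2]
append nums[0]+nums[-1] = 5+2 = 7 → [5, 8, 2, 7]
nums[-4] = nums[-1]-nums[1] = 7-8 = -1 → [-1, 8, 2, 7]
nums[-3] = nums[0]*nums[-1] = (-1)*7 = -7 → [-1, -7, 2, 7]
insert 8 at 3 → [-1, -7, 2, 8, 7]
append nums[0]+nums[0] = (-1)+(-1) = -2 → [-1, -7, 2, 8, 7, -2]
append 6 → [-1, -7, 2, 8, 7, -2, 6]
append nums[5]+nums[0] = (-2)+(-1) = -3 → [-1, -7, 2, 8, 7, -2, 6, -3]

[-1, -7, 2, 8, 7, -2, 6, -3]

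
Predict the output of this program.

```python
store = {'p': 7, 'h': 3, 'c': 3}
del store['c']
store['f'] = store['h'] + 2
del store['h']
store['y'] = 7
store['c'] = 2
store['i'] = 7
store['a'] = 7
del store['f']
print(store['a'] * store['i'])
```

del 'c' → {'p': 7, 'h': 3}
store['f'] = store['h']+2 = 5 → {'p': 7, 'h': 3, 'f': 5}
del 'h' → {'p': 7, 'f': 5}
store['y'] = 7 → {'p': 7, 'f': 5, 'y': 7}
store['c'] = 2 → {'p': 7, 'f': 5, 'y': 7, 'c': 2}
store['i'] = 7 → {'p': 7, 'f': 5, 'y': 7, 'c': 2, 'i': 7}
store['a'] = 7 → {'p': 7, 'f': 5, 'y': 7, 'c': 2, 'i': 7, 'a': 7}
del 'f' → {'p': 7, 'y': 7, 'c': 2, 'i': 7, 'a': 7}
store['a']*store['i'] = 7*7 = 49

49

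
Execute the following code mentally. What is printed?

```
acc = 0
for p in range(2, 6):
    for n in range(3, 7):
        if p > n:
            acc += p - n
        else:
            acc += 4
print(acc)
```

56

p=2,n=3: not 2>3, acc = 0+4 = 4
p=2,n=4: not 2>4, acc = 4+4 = 8
p=2,n=5: not 2>5, acc = 8+4 = 12
p=2,n=6: not 2>6, acc = 12+4 = 16
p=3,n=3: not 3>3, acc = 16+4 = 20
p=3,n=4: not 3>4, acc = 20+4 = 24
p=3,n=5: not 3>5, acc = 24+4 = 28
p=3,n=6: not 3>6, acc = 28+4 = 32
p=4,n=3: 4>3, acc = 32+1 = 33
p=4,n=4: not 4>4, acc = 33+4 = 37
p=4,n=5: not 4>5, acc = 37+4 = 41
p=4,n=6: not 4>6, acc = 41+4 = 45
p=5,n=3: 5>3, acc = 45+2 = 47
p=5,n=4: 5>4, acc = 47+1 = 48
p=5,n=5: not 5>5, acc = 48+4 = 52
p=5,n=6: not 5>6, acc = 52+4 = 56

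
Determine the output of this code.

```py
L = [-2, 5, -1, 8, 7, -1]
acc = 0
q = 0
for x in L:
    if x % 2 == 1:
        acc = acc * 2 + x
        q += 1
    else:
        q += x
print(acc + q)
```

x=-2: not odd; q=-2
x=5: odd, acc = 0*2+5 = 5; q=-1
x=-1: odd, acc = 5*2+(-1) = 9; q=0
x=8: not odd; q=8
x=7: odd, acc = 9*2+7 = 25; q=9
x=-1: odd, acc = 25*2+(-1) = 49; q=10
acc+q = 49+10 = 59

59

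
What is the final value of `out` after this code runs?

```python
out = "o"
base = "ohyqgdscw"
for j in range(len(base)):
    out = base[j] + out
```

'wcsdgqyhoo'

j=0: prepend 'o' → 'oo'
j=1: prepend 'h' → 'hoo'
j=2: prepend 'y' → 'yhoo'
j=3: prepend 'q' → 'qyhoo'
j=4: prepend 'g' → 'gqyhoo'
j=5: prepend 'd' → 'dgqyhoo'
j=6: prepend 's' → 'sdgqyhoo'
j=7: prepend 'c' → 'csdgqyhoo'
j=8: prepend 'w' → 'wcsdgqyhoo'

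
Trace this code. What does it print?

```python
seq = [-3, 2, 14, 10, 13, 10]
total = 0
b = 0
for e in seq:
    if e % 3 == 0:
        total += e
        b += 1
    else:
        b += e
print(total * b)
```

e=-3: %3==0, total = 0+(-3) = -3; b=1
e=2: not %3==0; b=3
e=14: not %3==0; b=17
e=10: not %3==0; b=27
e=13: not %3==0; b=40
e=10: not %3==0; b=50
total*b = (-3)*50 = -150

-150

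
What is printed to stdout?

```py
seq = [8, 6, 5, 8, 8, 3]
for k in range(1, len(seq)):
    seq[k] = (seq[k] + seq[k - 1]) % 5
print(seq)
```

[8, 4, 4, 2, 0, 3]

k=1: seq[1] = (6+8)%5 = 4 → [8, 4, 5, 8, 8, 3]
k=2: seq[2] = (5+4)%5 = 4 → [8, 4, 4, 8, 8, 3]
k=3: seq[3] = (8+4)%5 = 2 → [8, 4, 4, 2, 8, 3]
k=4: seq[4] = (8+2)%5 = 0 → [8, 4, 4, 2, 0, 3]
k=5: seq[5] = (3+0)%5 = 3 → [8, 4, 4, 2, 0, 3]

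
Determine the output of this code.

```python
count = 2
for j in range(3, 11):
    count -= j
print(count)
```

j=3: count = 2-3 = -1
j=4: count = (-1)-4 = -5
j=5: count = (-5)-5 = -10
j=6: count = (-10)-6 = -16
j=7: count = (-16)-7 = -23
j=8: count = (-23)-8 = -31
j=9: count = (-31)-9 = -40
j=10: count = (-40)-10 = -50

-50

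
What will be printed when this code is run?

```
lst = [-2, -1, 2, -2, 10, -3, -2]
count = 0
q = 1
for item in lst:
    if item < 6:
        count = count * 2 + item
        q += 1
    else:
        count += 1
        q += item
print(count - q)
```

item=-2: <6, count = 0*2+(-2) = -2; q=2
item=-1: <6, count = (-2)*2+(-1) = -5; q=3
item=2: <6, count = (-5)*2+2 = -8; q=4
item=-2: <6, count = (-8)*2+(-2) = -18; q=5
item=10: not <6, count = (-18)+1 = -17; q=15
item=-3: <6, count = (-17)*2+(-3) = -37; q=16
item=-2: <6, count = (-37)*2+(-2) = -76; q=17
count-q = (-76)-17 = -93

-93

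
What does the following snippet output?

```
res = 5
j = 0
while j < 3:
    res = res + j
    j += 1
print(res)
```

j=0: res = 5+0 = 5
j=1: res = 5+1 = 6
j=2: res = 6+2 = 8

8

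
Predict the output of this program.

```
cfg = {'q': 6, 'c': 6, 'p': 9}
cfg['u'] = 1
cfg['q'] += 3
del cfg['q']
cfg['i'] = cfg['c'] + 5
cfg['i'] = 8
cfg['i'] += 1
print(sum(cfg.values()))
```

cfg['u'] = 1 → {'q': 6, 'c': 6, 'p': 9, 'u': 1}
cfg['q'] = 6+3 = 9 → {'q': 9, 'c': 6, 'p': 9, 'u': 1}
del 'q' → {'c': 6, 'p': 9, 'u': 1}
cfg['i'] = cfg['c']+5 = 11 → {'c': 6, 'p': 9, 'u': 1, 'i': 11}
cfg['i'] = 8 → {'c': 6, 'p': 9, 'u': 1, 'i': 8}
cfg['i'] = 8+1 = 9 → {'c': 6, 'p': 9, 'u': 1, 'i': 9}
sum of values = 25

25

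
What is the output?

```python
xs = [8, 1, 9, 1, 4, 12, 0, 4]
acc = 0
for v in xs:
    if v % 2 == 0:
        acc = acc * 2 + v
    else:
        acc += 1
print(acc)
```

260

v=8: even, acc = 0*2+8 = 8
v=1: not even, acc = 8+1 = 9
v=9: not even, acc = 9+1 = 10
v=1: not even, acc = 10+1 = 11
v=4: even, acc = 11*2+4 = 26
v=12: even, acc = 26*2+12 = 64
v=0: even, acc = 64*2+0 = 128
v=4: even, acc = 128*2+4 = 260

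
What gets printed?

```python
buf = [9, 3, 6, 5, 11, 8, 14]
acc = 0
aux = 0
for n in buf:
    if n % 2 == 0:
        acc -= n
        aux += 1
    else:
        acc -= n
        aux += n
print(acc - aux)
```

n=9: not even, acc = 0-9 = -9; aux=9
n=3: not even, acc = (-9)-3 = -12; aux=12
n=6: even, acc = (-12)-6 = -18; aux=13
n=5: not even, acc = (-18)-5 = -23; aux=18
n=11: not even, acc = (-23)-11 = -34; aux=29
n=8: even, acc = (-34)-8 = -42; aux=30
n=14: even, acc = (-42)-14 = -56; aux=31
acc-aux = (-56)-31 = -87

-87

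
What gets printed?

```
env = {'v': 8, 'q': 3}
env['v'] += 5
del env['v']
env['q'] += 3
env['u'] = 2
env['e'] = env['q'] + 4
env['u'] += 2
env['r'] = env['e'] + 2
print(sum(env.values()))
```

32

env['v'] = 8+5 = 13 → {'v': 13, 'q': 3}
del 'v' → {'q': 3}
env['q'] = 3+3 = 6 → {'q': 6}
env['u'] = 2 → {'q': 6, 'u': 2}
env['e'] = env['q']+4 = 10 → {'q': 6, 'u': 2, 'e': 10}
env['u'] = 2+2 = 4 → {'q': 6, 'u': 4, 'e': 10}
env['r'] = env['e']+2 = 12 → {'q': 6, 'u': 4, 'e': 10, 'r': 12}
sum of values = 32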